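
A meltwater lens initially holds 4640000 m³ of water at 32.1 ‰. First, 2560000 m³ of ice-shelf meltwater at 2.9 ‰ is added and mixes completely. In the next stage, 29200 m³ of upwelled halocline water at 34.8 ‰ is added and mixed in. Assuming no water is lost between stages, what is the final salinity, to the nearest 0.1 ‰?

Weighted by volume,
Initial salt = 4,640,000×32.1 = 148,944,000
After stage 1: salt = 148,944,000 + 2,560,000×2.9 = 156,368,000; volume = 7,200,000 m³; S = 21.718 ‰
After stage 2: salt = 156,368,000 + 29,200×34.8 = 157,384,160; volume = 7,229,200 m³
S = 157,384,160 / 7,229,200 = 21.7706 ‰

21.8 ‰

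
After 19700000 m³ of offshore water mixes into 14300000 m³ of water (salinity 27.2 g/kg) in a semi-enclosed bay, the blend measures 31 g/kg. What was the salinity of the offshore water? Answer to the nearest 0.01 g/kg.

33.76 g/kg

Salt balance: 14,300,000×27.2 + 19,700,000×S = 34,000,000×31
388,960,000 + 19,700,000·S = 1,054,000,000
S = (1,054,000,000 − 388,960,000) / 19,700,000 = 33.7584 g/kg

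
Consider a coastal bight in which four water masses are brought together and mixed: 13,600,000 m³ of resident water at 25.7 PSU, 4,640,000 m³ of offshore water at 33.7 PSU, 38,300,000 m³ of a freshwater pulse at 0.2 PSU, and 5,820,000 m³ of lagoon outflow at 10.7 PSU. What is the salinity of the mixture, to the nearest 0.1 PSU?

By conservation of dissolved salt,
salt = 13,600,000×25.7 + 4,640,000×33.7 + 38,300,000×0.2 + 5,820,000×10.7 = 349,520,000 + 156,368,000 + 7,660,000 + 62,274,000 = 575,822,000
volume = 13,600,000 + 4,640,000 + 38,300,000 + 5,820,000 = 62,360,000 m³
S = 575,822,000 / 62,360,000 = 9.234 PSU

9.2 PSU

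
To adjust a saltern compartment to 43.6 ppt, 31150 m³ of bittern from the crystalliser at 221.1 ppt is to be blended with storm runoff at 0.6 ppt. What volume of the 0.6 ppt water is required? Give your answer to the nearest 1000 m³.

129000 m³

Salt balance: 31,150×221.1 + V×0.6 = (31,150+V)×43.6
6,887,265 + 0.6V = 1,358,140 + 43.6V
5,529,125 = 43V
V = 128,584.3 m³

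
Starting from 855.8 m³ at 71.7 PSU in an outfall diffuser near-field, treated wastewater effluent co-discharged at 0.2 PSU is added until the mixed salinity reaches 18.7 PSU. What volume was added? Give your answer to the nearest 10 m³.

Salt balance: 855.8×71.7 + V×0.2 = (855.8+V)×18.7
61,360.86 + 0.2V = 16,003.46 + 18.7V
45,357.4 = 18.5V
V = 2,451.75 m³

2450 m³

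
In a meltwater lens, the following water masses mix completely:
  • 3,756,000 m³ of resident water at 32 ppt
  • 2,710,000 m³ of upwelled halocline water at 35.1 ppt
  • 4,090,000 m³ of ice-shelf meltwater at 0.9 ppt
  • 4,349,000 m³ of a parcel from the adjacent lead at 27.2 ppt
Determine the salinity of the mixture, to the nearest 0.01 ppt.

22.63 ppt

Conserving salt mass:
salt = 3,756,000×32 + 2,710,000×35.1 + 4,090,000×0.9 + 4,349,000×27.2 = 120,192,000 + 95,121,000 + 3,681,000 + 118,292,800 = 337,286,800
volume = 3,756,000 + 2,710,000 + 4,090,000 + 4,349,000 = 14,905,000 m³
S = 337,286,800 / 14,905,000 = 22.6291 ppt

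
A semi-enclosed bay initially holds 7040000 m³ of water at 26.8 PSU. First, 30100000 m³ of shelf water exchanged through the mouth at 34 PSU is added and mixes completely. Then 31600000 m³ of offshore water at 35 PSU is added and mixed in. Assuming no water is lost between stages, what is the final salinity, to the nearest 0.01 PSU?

Mass of salt is conserved:
Initial salt = 7,040,000×26.8 = 188,672,000
After stage 1: salt = 188,672,000 + 30,100,000×34 = 1,212,072,000; volume = 37,140,000 m³; S = 32.635 PSU
After stage 2: salt = 1,212,072,000 + 31,600,000×35 = 2,318,072,000; volume = 68,740,000 m³
S = 2,318,072,000 / 68,740,000 = 33.7223 PSU

33.72 PSU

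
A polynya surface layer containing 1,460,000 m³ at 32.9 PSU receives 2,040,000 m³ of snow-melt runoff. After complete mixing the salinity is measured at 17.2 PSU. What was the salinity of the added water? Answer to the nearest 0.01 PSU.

Salt balance: 1,460,000×32.9 + 2,040,000×S = 3,500,000×17.2
48,034,000 + 2,040,000·S = 60,200,000
S = (60,200,000 − 48,034,000) / 2,040,000 = 5.9637 PSU

5.96 PSU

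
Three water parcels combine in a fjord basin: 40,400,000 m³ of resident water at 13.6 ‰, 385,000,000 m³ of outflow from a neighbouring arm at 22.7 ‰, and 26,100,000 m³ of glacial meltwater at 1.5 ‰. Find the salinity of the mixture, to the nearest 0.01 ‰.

20.66 ‰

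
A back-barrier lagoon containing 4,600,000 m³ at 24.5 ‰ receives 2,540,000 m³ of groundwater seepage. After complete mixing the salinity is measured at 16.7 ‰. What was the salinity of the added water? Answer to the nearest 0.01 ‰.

Salt balance: 4,600,000×24.5 + 2,540,000×S = 7,140,000×16.7
112,700,000 + 2,540,000·S = 119,238,000
S = (119,238,000 − 112,700,000) / 2,540,000 = 2.574 ‰

2.57 ‰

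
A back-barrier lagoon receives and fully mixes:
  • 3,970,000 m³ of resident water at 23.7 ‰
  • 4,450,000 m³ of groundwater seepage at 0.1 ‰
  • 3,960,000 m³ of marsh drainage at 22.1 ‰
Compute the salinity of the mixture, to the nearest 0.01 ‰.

Mass of salt is conserved:
salt = 3,970,000×23.7 + 4,450,000×0.1 + 3,960,000×22.1 = 94,089,000 + 445,000 + 87,516,000 = 182,050,000
volume = 3,970,000 + 4,450,000 + 3,960,000 = 12,380,000 m³
S = 182,050,000 / 12,380,000 = 14.7052 ‰

14.71 ‰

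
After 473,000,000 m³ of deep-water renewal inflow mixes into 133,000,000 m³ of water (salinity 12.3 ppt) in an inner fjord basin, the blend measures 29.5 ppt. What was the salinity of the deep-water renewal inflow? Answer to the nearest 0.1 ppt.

Salt balance: 133,000,000×12.3 + 473,000,000×S = 606,000,000×29.5
1,635,900,000 + 473,000,000·S = 17,877,000,000
S = (17,877,000,000 − 1,635,900,000) / 473,000,000 = 34.3364 ppt

34.3 ppt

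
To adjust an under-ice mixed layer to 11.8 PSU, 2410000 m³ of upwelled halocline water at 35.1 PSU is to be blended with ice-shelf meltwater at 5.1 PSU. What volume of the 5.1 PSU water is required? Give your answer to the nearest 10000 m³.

8380000 m³

Salt balance: 2,410,000×35.1 + V×5.1 = (2,410,000+V)×11.8
84,591,000 + 5.1V = 28,438,000 + 11.8V
56,153,000 = 6.7V
V = 8,381,044.78 m³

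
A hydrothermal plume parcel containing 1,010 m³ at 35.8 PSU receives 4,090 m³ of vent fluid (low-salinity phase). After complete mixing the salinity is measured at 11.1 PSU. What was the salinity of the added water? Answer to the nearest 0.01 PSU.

Salt balance: 1,010×35.8 + 4,090×S = 5,100×11.1
36,158 + 4,090·S = 56,610
S = (56,610 − 36,158) / 4,090 = 5.0005 PSU

5.00 PSU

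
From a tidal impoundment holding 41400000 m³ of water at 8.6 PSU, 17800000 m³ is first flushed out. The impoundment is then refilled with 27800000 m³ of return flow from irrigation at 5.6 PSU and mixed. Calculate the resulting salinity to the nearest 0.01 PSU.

Remaining after removal: 23,600,000 m³ at 8.6 PSU (salt = 202,960,000)
After addition: salt = 202,960,000 + 27,800,000×5.6 = 358,640,000; volume = 51,400,000 m³
S = 358,640,000 / 51,400,000 = 6.9774 PSU

6.98 PSU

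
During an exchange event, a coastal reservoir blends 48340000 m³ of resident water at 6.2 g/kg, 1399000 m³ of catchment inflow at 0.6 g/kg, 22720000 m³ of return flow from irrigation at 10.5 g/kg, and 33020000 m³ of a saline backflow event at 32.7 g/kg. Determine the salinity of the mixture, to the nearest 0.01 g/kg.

By conservation of dissolved salt,
salt = 48,340,000×6.2 + 1,399,000×0.6 + 22,720,000×10.5 + 33,020,000×32.7 = 299,708,000 + 839,400 + 238,560,000 + 1,079,754,000 = 1,618,861,400
volume = 48,340,000 + 1,399,000 + 22,720,000 + 33,020,000 = 105,479,000 m³
S = 1,618,861,400 / 105,479,000 = 15.3477 g/kg

15.35 g/kg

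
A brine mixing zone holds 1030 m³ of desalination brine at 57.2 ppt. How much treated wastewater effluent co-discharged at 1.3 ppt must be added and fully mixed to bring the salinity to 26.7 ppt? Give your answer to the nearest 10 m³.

1240 m³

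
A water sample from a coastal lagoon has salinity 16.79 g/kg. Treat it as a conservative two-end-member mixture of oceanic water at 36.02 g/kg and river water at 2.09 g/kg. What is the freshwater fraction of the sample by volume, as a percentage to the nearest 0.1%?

Let f be the freshwater fraction. Salt balance per unit volume:
f×2.09 + (1−f)×36.02 = 16.79
f = (36.02 − 16.79) / (36.02 − 2.09) = 19.23/33.93 = 0.5668

56.7%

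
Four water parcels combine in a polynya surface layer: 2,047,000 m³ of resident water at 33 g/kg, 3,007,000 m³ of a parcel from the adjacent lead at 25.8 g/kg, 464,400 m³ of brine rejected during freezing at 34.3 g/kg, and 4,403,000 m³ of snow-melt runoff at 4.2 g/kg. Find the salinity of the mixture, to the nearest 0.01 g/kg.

18.10 g/kg

Total salt / total volume:
salt = 2,047,000×33 + 3,007,000×25.8 + 464,400×34.3 + 4,403,000×4.2 = 67,551,000 + 77,580,600 + 15,928,920 + 18,492,600 = 179,553,120
volume = 2,047,000 + 3,007,000 + 464,400 + 4,403,000 = 9,921,400 m³
S = 179,553,120 / 9,921,400 = 18.0976 g/kg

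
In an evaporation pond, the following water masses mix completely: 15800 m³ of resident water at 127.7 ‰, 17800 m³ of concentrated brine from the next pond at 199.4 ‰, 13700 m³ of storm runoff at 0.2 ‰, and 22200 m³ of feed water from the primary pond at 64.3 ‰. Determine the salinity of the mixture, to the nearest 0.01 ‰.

Salt balance:
salt = 15,800×127.7 + 17,800×199.4 + 13,700×0.2 + 22,200×64.3 = 2,017,660 + 3,549,320 + 2,740 + 1,427,460 = 6,997,180
volume = 15,800 + 17,800 + 13,700 + 22,200 = 69,500 m³
S = 6,997,180 / 69,500 = 100.6788 ‰

100.68 ‰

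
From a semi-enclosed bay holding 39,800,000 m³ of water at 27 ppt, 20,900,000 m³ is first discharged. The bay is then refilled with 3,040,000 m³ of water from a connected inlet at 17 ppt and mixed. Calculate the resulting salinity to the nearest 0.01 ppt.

25.61 ppt

Remaining after removal: 18,900,000 m³ at 27 ppt (salt = 510,300,000)
After addition: salt = 510,300,000 + 3,040,000×17 = 561,980,000; volume = 21,940,000 m³
S = 561,980,000 / 21,940,000 = 25.6144 ppt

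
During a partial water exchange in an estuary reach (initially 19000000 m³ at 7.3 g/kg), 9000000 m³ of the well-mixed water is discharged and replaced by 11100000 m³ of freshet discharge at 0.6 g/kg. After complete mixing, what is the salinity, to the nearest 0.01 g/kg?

3.78 g/kg

Remaining after removal: 10,000,000 m³ at 7.3 g/kg (salt = 73,000,000)
After addition: salt = 73,000,000 + 11,100,000×0.6 = 79,660,000; volume = 21,100,000 m³
S = 79,660,000 / 21,100,000 = 3.7754 g/kg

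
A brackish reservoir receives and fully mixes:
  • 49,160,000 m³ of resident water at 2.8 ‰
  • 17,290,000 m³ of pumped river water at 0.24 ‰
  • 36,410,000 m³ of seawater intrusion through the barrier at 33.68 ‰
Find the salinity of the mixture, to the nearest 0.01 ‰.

13.30 ‰

Salt balance:
salt = 49,160,000×2.8 + 17,290,000×0.24 + 36,410,000×33.68 = 137,648,000 + 4,149,600 + 1,226,288,800 = 1,368,086,400
volume = 49,160,000 + 17,290,000 + 36,410,000 = 102,860,000 m³
S = 1,368,086,400 / 102,860,000 = 13.3005 ‰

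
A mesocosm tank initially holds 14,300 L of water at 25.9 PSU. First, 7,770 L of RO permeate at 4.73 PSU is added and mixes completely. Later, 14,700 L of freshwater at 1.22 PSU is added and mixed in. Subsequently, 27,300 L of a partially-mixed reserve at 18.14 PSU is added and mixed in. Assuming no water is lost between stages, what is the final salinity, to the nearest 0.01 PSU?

14.36 PSU

Total salt / total volume:
Initial salt = 14,300×25.9 = 370,370
After stage 1: salt = 370,370 + 7,770×4.73 = 407,122.1; volume = 22,070 L; S = 18.447 PSU
After stage 2: salt = 407,122.1 + 14,700×1.22 = 425,056.1; volume = 36,770 L; S = 11.56 PSU
After stage 3: salt = 425,056.1 + 27,300×18.14 = 920,278.1; volume = 64,070 L
S = 920,278.1 / 64,070 = 14.3636 PSU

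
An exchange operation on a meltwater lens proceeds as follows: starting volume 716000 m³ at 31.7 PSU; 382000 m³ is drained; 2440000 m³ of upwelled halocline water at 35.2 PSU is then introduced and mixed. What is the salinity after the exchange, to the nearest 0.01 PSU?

Remaining after removal: 334,000 m³ at 31.7 PSU (salt = 10,587,800)
After addition: salt = 10,587,800 + 2,440,000×35.2 = 96,475,800; volume = 2,774,000 m³
S = 96,475,800 / 2,774,000 = 34.7786 PSU

34.78 PSU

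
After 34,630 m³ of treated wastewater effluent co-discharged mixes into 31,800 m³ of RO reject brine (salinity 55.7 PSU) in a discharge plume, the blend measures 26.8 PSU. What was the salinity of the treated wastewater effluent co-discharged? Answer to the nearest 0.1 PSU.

0.3 PSU

Salt balance: 31,800×55.7 + 34,630×S = 66,430×26.8
1,771,260 + 34,630·S = 1,780,324
S = (1,780,324 − 1,771,260) / 34,630 = 0.2617 PSU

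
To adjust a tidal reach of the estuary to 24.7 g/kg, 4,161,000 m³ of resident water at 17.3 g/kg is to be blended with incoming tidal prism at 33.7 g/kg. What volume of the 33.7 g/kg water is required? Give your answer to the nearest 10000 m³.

Salt balance: 4,161,000×17.3 + V×33.7 = (4,161,000+V)×24.7
71,985,300 + 33.7V = 102,776,700 + 24.7V
30,791,400 = 9V
V = 3,421,266.67 m³

3420000 m³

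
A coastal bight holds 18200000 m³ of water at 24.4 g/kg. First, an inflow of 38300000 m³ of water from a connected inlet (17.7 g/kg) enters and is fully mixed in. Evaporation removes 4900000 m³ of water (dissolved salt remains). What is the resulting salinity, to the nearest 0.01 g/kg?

After mixing: salt = 18,200,000×24.4 + 38,300,000×17.7 = 1,121,990,000; volume = 56,500,000 m³
After evaporation: salt unchanged = 1,121,990,000; volume = 56,500,000 − 4,900,000 = 51,600,000 m³
S = 1,121,990,000 / 51,600,000 = 21.744 g/kg

21.74 g/kg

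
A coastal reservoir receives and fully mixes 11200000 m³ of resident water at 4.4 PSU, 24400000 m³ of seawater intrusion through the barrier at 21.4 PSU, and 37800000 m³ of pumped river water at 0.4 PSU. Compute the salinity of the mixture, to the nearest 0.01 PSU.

7.99 PSU

By conservation of dissolved salt,
salt = 11,200,000×4.4 + 24,400,000×21.4 + 37,800,000×0.4 = 49,280,000 + 522,160,000 + 15,120,000 = 586,560,000
volume = 11,200,000 + 24,400,000 + 37,800,000 = 73,400,000 m³
S = 586,560,000 / 73,400,000 = 7.9913 PSU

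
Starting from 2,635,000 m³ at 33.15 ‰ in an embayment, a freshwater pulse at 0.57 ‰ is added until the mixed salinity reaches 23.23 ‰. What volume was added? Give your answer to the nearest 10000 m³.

1150000 m³

Salt balance: 2,635,000×33.15 + V×0.57 = (2,635,000+V)×23.23
87,350,250 + 0.57V = 61,211,050 + 23.23V
26,139,200 = 22.66V
V = 1,153,539.28 m³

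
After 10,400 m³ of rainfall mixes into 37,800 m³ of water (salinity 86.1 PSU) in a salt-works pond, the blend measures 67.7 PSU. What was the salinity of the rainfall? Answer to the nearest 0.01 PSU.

Salt balance: 37,800×86.1 + 10,400×S = 48,200×67.7
3,254,580 + 10,400·S = 3,263,140
S = (3,263,140 − 3,254,580) / 10,400 = 0.8231 PSU

0.82 PSU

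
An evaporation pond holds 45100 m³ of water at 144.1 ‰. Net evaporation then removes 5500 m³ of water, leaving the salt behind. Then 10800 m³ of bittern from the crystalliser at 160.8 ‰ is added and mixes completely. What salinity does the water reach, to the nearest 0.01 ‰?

After evaporation: salt = 45,100×144.1 = 6,498,910; volume = 45,100 − 5,500 = 39,600 m³
After mixing: salt = 6,498,910 + 10,800×160.8 = 8,235,550; volume = 39,600 + 10,800 = 50,400 m³
S = 8,235,550 / 50,400 = 163.4038 ‰

163.40 ‰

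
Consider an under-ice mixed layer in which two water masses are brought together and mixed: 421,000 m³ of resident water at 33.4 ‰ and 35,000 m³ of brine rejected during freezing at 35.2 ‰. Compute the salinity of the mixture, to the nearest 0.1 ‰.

Mass of salt is conserved:
salt = 421,000×33.4 + 35,000×35.2 = 14,061,400 + 1,232,000 = 15,293,400
volume = 421,000 + 35,000 = 456,000 m³
S = 15,293,400 / 456,000 = 33.538 ‰

33.5 ‰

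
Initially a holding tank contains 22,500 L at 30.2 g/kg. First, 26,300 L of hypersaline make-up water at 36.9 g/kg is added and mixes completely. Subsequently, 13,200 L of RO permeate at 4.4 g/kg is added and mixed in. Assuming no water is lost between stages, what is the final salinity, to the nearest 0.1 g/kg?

Total salt / total volume:
Initial salt = 22,500×30.2 = 679,500
After stage 1: salt = 679,500 + 26,300×36.9 = 1,649,970; volume = 48,800 L; S = 33.811 g/kg
After stage 2: salt = 1,649,970 + 13,200×4.4 = 1,708,050; volume = 62,000 L
S = 1,708,050 / 62,000 = 27.5492 g/kg

27.5 g/kg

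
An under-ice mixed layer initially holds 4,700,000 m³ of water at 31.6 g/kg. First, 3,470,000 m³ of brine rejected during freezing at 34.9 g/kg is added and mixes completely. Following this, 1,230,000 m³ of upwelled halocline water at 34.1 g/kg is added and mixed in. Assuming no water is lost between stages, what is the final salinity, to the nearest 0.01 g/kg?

Conserving salt mass:
Initial salt = 4,700,000×31.6 = 148,520,000
After stage 1: salt = 148,520,000 + 3,470,000×34.9 = 269,623,000; volume = 8,170,000 m³; S = 33.002 g/kg
After stage 2: salt = 269,623,000 + 1,230,000×34.1 = 311,566,000; volume = 9,400,000 m³
S = 311,566,000 / 9,400,000 = 33.1453 g/kg

33.15 g/kg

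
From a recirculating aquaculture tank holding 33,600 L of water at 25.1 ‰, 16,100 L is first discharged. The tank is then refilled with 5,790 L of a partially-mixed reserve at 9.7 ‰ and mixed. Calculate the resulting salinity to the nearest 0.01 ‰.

Remaining after removal: 17,500 L at 25.1 ‰ (salt = 439,250)
After addition: salt = 439,250 + 5,790×9.7 = 495,413; volume = 23,290 L
S = 495,413 / 23,290 = 21.2715 ‰

21.27 ‰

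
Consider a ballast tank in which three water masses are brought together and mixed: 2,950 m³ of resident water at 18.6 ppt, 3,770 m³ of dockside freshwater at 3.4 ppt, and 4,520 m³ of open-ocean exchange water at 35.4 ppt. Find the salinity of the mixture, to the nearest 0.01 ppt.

Mass of salt is conserved:
salt = 2,950×18.6 + 3,770×3.4 + 4,520×35.4 = 54,870 + 12,818 + 160,008 = 227,696
volume = 2,950 + 3,770 + 4,520 = 11,240 m³
S = 227,696 / 11,240 = 20.2577 ppt

20.26 ppt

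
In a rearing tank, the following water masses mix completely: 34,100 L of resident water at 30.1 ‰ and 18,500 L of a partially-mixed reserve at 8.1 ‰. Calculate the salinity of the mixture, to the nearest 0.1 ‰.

22.4 ‰

Total salt / total volume:
salt = 34,100×30.1 + 18,500×8.1 = 1,026,410 + 149,850 = 1,176,260
volume = 34,100 + 18,500 = 52,600 L
S = 1,176,260 / 52,600 = 22.362 ‰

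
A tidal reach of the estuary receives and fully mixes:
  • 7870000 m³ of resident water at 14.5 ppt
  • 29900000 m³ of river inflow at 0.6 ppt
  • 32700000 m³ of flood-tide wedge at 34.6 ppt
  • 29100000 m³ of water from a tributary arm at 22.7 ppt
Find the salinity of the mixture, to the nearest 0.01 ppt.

19.32 ppt

Total salt / total volume:
salt = 7,870,000×14.5 + 29,900,000×0.6 + 32,700,000×34.6 + 29,100,000×22.7 = 114,115,000 + 17,940,000 + 1,131,420,000 + 660,570,000 = 1,924,045,000
volume = 7,870,000 + 29,900,000 + 32,700,000 + 29,100,000 = 99,570,000 m³
S = 1,924,045,000 / 99,570,000 = 19.3235 ppt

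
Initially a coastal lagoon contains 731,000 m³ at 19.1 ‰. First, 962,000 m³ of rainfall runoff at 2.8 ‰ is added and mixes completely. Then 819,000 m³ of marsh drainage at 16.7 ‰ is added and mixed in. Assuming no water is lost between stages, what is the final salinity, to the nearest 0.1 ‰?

12.1 ‰

Mass of salt is conserved:
Initial salt = 731,000×19.1 = 13,962,100
After stage 1: salt = 13,962,100 + 962,000×2.8 = 16,655,700; volume = 1,693,000 m³; S = 9.838 ‰
After stage 2: salt = 16,655,700 + 819,000×16.7 = 30,333,000; volume = 2,512,000 m³
S = 30,333,000 / 2,512,000 = 12.0752 ‰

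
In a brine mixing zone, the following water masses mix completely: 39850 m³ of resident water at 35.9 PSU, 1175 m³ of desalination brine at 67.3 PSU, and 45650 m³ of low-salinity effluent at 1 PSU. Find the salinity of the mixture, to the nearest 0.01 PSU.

Salt balance:
salt = 39,850×35.9 + 1,175×67.3 + 45,650×1 = 1,430,615 + 79,077.5 + 45,650 = 1,555,342.5
volume = 39,850 + 1,175 + 45,650 = 86,675 m³
S = 1,555,342.5 / 86,675 = 17.9445 PSU

17.94 PSU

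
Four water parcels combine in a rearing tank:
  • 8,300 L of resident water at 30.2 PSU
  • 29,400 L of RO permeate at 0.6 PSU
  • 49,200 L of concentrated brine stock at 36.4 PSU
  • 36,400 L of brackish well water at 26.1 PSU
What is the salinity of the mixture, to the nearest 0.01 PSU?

24.41 PSU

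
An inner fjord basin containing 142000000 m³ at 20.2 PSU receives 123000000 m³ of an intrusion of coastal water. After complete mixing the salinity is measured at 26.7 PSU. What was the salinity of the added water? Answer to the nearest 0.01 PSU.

Salt balance: 142,000,000×20.2 + 123,000,000×S = 265,000,000×26.7
2,868,400,000 + 123,000,000·S = 7,075,500,000
S = (7,075,500,000 − 2,868,400,000) / 123,000,000 = 34.2041 PSU

34.20 PSU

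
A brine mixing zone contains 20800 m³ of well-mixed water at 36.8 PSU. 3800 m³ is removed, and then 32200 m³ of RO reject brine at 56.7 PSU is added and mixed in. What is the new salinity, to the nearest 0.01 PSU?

Remaining after removal: 17,000 m³ at 36.8 PSU (salt = 625,600)
After addition: salt = 625,600 + 32,200×56.7 = 2,451,340; volume = 49,200 m³
S = 2,451,340 / 49,200 = 49.824 PSU

49.82 PSU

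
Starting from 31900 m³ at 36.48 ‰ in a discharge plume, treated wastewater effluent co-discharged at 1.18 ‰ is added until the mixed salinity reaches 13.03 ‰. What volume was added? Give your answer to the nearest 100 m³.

63100 m³

Salt balance: 31,900×36.48 + V×1.18 = (31,900+V)×13.03
1,163,712 + 1.18V = 415,657 + 13.03V
748,055 = 11.85V
V = 63,127 m³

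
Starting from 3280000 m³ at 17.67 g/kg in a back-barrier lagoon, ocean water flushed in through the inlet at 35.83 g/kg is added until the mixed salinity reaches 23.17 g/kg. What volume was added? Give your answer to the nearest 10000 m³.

1420000 m³

Salt balance: 3,280,000×17.67 + V×35.83 = (3,280,000+V)×23.17
57,957,600 + 35.83V = 75,997,600 + 23.17V
18,040,000 = 12.66V
V = 1,424,960.51 m³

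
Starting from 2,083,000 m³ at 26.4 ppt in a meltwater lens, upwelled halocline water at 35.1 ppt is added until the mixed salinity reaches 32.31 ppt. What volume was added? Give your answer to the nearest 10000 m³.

4410000 m³

Salt balance: 2,083,000×26.4 + V×35.1 = (2,083,000+V)×32.31
54,991,200 + 35.1V = 67,301,730 + 32.31V
12,310,530 = 2.79V
V = 4,412,376.34 m³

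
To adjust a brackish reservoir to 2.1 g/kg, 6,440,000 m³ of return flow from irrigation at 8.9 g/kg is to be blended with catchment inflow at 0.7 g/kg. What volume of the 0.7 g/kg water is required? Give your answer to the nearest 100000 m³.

Salt balance: 6,440,000×8.9 + V×0.7 = (6,440,000+V)×2.1
57,316,000 + 0.7V = 13,524,000 + 2.1V
43,792,000 = 1.4V
V = 31,280,000 m³

31300000 m³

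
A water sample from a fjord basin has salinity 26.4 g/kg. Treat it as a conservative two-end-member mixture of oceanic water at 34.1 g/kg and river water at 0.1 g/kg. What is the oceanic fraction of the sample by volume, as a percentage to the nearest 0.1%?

77.4%

Let g be the oceanic fraction. Salt balance per unit volume:
g×34.1 + (1−g)×0.1 = 26.4
g = (26.4 − 0.1) / (34.1 − 0.1) = 26.3/34 = 0.7735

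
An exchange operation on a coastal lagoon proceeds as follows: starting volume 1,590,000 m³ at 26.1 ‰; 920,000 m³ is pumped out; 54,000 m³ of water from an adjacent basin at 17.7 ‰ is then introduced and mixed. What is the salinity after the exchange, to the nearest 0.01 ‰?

25.47 ‰

Remaining after removal: 670,000 m³ at 26.1 ‰ (salt = 17,487,000)
After addition: salt = 17,487,000 + 54,000×17.7 = 18,442,800; volume = 724,000 m³
S = 18,442,800 / 724,000 = 25.4735 ‰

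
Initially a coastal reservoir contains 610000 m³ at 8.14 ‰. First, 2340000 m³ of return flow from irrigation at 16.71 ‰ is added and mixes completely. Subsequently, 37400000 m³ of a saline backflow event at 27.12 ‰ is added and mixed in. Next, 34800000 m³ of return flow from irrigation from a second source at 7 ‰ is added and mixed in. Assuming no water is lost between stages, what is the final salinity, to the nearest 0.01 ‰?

Conserving salt mass:
Initial salt = 610,000×8.14 = 4,965,400
After stage 1: salt = 4,965,400 + 2,340,000×16.71 = 44,066,800; volume = 2,950,000 m³; S = 14.938 ‰
After stage 2: salt = 44,066,800 + 37,400,000×27.12 = 1,058,354,800; volume = 40,350,000 m³; S = 26.229 ‰
After stage 3: salt = 1,058,354,800 + 34,800,000×7 = 1,301,954,800; volume = 75,150,000 m³
S = 1,301,954,800 / 75,150,000 = 17.3247 ‰

17.32 ‰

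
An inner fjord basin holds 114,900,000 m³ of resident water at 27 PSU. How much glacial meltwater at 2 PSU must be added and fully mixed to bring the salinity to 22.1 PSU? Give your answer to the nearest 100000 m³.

28000000 m³

Salt balance: 114,900,000×27 + V×2 = (114,900,000+V)×22.1
3,102,300,000 + 2V = 2,539,290,000 + 22.1V
563,010,000 = 20.1V
V = 28,010,447.76 m³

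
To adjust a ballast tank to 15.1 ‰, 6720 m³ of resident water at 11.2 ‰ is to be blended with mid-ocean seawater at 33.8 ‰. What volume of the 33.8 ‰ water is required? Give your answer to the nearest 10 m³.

1400 m³

Salt balance: 6,720×11.2 + V×33.8 = (6,720+V)×15.1
75,264 + 33.8V = 101,472 + 15.1V
26,208 = 18.7V
V = 1,401.5 m³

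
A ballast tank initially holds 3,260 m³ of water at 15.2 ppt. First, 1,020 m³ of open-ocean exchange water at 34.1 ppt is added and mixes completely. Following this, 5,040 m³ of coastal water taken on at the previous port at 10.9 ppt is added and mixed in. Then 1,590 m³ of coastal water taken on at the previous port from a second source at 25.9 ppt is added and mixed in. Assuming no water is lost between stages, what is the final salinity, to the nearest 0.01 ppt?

16.54 ppt

Total salt / total volume:
Initial salt = 3,260×15.2 = 49,552
After stage 1: salt = 49,552 + 1,020×34.1 = 84,334; volume = 4,280 m³; S = 19.704 ppt
After stage 2: salt = 84,334 + 5,040×10.9 = 139,270; volume = 9,320 m³; S = 14.943 ppt
After stage 3: salt = 139,270 + 1,590×25.9 = 180,451; volume = 10,910 m³
S = 180,451 / 10,910 = 16.54 ppt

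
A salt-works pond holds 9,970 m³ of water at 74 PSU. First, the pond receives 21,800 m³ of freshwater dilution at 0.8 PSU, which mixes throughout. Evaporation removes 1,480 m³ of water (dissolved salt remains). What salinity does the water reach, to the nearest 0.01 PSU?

24.93 PSU

After mixing: salt = 9,970×74 + 21,800×0.8 = 755,220; volume = 31,770 m³
After evaporation: salt unchanged = 755,220; volume = 31,770 − 1,480 = 30,290 m³
S = 755,220 / 30,290 = 24.933 PSU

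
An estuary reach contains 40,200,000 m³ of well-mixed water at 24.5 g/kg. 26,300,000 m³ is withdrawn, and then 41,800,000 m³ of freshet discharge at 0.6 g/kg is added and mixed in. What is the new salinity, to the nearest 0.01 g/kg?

6.56 g/kg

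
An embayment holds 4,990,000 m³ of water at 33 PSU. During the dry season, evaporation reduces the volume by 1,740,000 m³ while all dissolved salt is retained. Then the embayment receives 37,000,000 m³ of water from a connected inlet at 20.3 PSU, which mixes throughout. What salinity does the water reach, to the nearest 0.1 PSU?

22.8 PSU

After evaporation: salt = 4,990,000×33 = 164,670,000; volume = 4,990,000 − 1,740,000 = 3,250,000 m³
After mixing: salt = 164,670,000 + 37,000,000×20.3 = 915,770,000; volume = 3,250,000 + 37,000,000 = 40,250,000 m³
S = 915,770,000 / 40,250,000 = 22.752 PSU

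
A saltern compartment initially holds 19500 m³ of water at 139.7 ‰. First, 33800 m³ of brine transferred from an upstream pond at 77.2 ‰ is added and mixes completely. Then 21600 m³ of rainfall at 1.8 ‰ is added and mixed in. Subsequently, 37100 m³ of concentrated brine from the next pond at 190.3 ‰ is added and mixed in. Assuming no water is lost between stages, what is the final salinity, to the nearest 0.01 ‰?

111.00 ‰

Conserving salt mass:
Initial salt = 19,500×139.7 = 2,724,150
After stage 1: salt = 2,724,150 + 33,800×77.2 = 5,333,510; volume = 53,300 m³; S = 100.066 ‰
After stage 2: salt = 5,333,510 + 21,600×1.8 = 5,372,390; volume = 74,900 m³; S = 71.728 ‰
After stage 3: salt = 5,372,390 + 37,100×190.3 = 12,432,520; volume = 112,000 m³
S = 12,432,520 / 112,000 = 111.0046 ‰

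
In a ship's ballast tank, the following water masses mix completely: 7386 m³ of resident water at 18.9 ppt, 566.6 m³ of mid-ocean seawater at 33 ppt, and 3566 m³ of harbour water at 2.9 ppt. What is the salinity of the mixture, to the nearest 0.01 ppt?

14.64 ppt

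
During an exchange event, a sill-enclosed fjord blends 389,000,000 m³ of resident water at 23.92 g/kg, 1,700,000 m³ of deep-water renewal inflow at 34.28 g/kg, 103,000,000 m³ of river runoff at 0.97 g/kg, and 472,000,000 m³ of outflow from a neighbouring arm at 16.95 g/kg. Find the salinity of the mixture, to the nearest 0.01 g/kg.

18.08 g/kg

Total salt / total volume:
salt = 389,000,000×23.92 + 1,700,000×34.28 + 103,000,000×0.97 + 472,000,000×16.95 = 9,304,880,000 + 58,276,000 + 99,910,000 + 8,000,400,000 = 17,463,466,000
volume = 389,000,000 + 1,700,000 + 103,000,000 + 472,000,000 = 965,700,000 m³
S = 17,463,466,000 / 965,700,000 = 18.0837 g/kg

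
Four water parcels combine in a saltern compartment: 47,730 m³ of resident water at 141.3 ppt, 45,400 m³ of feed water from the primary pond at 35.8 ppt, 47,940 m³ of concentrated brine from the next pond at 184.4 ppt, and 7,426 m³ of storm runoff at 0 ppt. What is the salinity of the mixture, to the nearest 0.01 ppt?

115.89 ppt

Weighted by volume,
salt = 47,730×141.3 + 45,400×35.8 + 47,940×184.4 + 7,426×0 = 6,744,249 + 1,625,320 + 8,840,136 + 0 = 17,209,705
volume = 47,730 + 45,400 + 47,940 + 7,426 = 148,496 m³
S = 17,209,705 / 148,496 = 115.8934 ppt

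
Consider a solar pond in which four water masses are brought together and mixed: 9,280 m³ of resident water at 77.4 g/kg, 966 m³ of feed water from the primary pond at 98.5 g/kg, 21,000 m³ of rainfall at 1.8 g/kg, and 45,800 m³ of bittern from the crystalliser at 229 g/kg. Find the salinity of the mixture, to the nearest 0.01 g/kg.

Conserving salt mass:
salt = 9,280×77.4 + 966×98.5 + 21,000×1.8 + 45,800×229 = 718,272 + 95,151 + 37,800 + 10,488,200 = 11,339,423
volume = 9,280 + 966 + 21,000 + 45,800 = 77,046 m³
S = 11,339,423 / 77,046 = 147.1773 g/kg

147.18 g/kg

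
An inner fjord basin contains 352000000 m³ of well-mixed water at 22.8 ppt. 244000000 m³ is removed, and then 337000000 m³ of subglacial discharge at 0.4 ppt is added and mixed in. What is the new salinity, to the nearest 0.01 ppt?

5.84 ppt

Remaining after removal: 108,000,000 m³ at 22.8 ppt (salt = 2,462,400,000)
After addition: salt = 2,462,400,000 + 337,000,000×0.4 = 2,597,200,000; volume = 445,000,000 m³
S = 2,597,200,000 / 445,000,000 = 5.8364 ppt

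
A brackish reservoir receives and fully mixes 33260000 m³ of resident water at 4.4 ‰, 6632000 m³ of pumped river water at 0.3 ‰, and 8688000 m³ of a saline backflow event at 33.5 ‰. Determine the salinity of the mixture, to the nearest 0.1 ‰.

9.0 ‰

By conservation of dissolved salt,
salt = 33,260,000×4.4 + 6,632,000×0.3 + 8,688,000×33.5 = 146,344,000 + 1,989,600 + 291,048,000 = 439,381,600
volume = 33,260,000 + 6,632,000 + 8,688,000 = 48,580,000 m³
S = 439,381,600 / 48,580,000 = 9.044 ‰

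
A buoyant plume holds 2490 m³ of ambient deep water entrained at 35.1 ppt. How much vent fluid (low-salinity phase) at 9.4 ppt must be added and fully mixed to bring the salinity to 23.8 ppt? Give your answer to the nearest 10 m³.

1950 m³

Salt balance: 2,490×35.1 + V×9.4 = (2,490+V)×23.8
87,399 + 9.4V = 59,262 + 23.8V
28,137 = 14.4V
V = 1,953.96 m³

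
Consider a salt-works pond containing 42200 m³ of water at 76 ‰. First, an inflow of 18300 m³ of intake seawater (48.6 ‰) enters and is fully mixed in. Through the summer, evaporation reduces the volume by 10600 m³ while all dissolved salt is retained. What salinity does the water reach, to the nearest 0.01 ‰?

82.10 ‰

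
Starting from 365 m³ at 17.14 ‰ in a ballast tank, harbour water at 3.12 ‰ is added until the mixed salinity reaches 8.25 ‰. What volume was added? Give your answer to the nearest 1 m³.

Salt balance: 365×17.14 + V×3.12 = (365+V)×8.25
6,256.1 + 3.12V = 3,011.25 + 8.25V
3,244.85 = 5.13V
V = 632.52 m³

633 m³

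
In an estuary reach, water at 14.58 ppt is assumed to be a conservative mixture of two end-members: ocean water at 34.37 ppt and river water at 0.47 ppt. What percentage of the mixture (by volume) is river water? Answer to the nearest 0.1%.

58.4%

Let f be the freshwater fraction. Salt balance per unit volume:
f×0.47 + (1−f)×34.37 = 14.58
f = (34.37 − 14.58) / (34.37 − 0.47) = 19.79/33.9 = 0.5838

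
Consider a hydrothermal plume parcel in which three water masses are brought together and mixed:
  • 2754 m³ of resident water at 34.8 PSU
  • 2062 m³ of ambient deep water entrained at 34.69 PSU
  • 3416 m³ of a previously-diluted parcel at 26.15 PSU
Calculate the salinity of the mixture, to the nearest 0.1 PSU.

31.2 PSU

Mass of salt is conserved:
salt = 2,754×34.8 + 2,062×34.69 + 3,416×26.15 = 95,839.2 + 71,530.78 + 89,328.4 = 256,698.38
volume = 2,754 + 2,062 + 3,416 = 8,232 m³
S = 256,698.38 / 8,232 = 31.183 PSU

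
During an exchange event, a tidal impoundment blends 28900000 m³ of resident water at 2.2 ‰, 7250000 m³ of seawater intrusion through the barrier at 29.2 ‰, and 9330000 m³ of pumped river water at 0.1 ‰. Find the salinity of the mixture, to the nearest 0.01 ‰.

Mass of salt is conserved:
salt = 28,900,000×2.2 + 7,250,000×29.2 + 9,330,000×0.1 = 63,580,000 + 211,700,000 + 933,000 = 276,213,000
volume = 28,900,000 + 7,250,000 + 9,330,000 = 45,480,000 m³
S = 276,213,000 / 45,480,000 = 6.0733 ‰

6.07 ‰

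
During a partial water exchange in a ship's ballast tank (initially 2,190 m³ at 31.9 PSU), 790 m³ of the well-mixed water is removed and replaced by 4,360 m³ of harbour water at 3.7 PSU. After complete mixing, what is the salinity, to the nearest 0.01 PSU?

10.55 PSU

Remaining after removal: 1,400 m³ at 31.9 PSU (salt = 44,660)
After addition: salt = 44,660 + 4,360×3.7 = 60,792; volume = 5,760 m³
S = 60,792 / 5,760 = 10.5542 PSU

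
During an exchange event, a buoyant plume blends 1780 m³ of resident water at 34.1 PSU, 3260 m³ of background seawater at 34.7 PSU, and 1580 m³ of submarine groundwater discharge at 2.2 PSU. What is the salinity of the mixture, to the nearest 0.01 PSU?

26.78 PSU

Weighted by volume,
salt = 1,780×34.1 + 3,260×34.7 + 1,580×2.2 = 60,698 + 113,122 + 3,476 = 177,296
volume = 1,780 + 3,260 + 1,580 = 6,620 m³
S = 177,296 / 6,620 = 26.7819 PSU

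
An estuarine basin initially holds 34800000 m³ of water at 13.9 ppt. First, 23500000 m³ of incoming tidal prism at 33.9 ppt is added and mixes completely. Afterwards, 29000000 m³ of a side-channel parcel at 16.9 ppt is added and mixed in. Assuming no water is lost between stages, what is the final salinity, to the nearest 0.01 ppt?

20.28 ppt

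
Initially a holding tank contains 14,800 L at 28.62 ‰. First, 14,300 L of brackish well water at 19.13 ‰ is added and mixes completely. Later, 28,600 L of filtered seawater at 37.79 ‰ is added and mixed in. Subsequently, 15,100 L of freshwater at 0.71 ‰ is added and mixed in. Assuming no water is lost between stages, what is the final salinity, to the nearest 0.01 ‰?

24.57 ‰

By conservation of dissolved salt,
Initial salt = 14,800×28.62 = 423,576
After stage 1: salt = 423,576 + 14,300×19.13 = 697,135; volume = 29,100 L; S = 23.957 ‰
After stage 2: salt = 697,135 + 28,600×37.79 = 1,777,929; volume = 57,700 L; S = 30.813 ‰
After stage 3: salt = 1,777,929 + 15,100×0.71 = 1,788,650; volume = 72,800 L
S = 1,788,650 / 72,800 = 24.5694 ‰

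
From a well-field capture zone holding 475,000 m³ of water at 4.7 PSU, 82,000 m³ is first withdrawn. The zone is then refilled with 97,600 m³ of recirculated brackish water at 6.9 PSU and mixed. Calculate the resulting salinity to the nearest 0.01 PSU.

5.14 PSU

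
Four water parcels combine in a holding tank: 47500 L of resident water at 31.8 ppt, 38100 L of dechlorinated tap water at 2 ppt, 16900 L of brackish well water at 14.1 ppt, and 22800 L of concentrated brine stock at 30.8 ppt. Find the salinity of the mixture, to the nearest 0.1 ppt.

Conserving salt mass:
salt = 47,500×31.8 + 38,100×2 + 16,900×14.1 + 22,800×30.8 = 1,510,500 + 76,200 + 238,290 + 702,240 = 2,527,230
volume = 47,500 + 38,100 + 16,900 + 22,800 = 125,300 L
S = 2,527,230 / 125,300 = 20.169 ppt

20.2 ppt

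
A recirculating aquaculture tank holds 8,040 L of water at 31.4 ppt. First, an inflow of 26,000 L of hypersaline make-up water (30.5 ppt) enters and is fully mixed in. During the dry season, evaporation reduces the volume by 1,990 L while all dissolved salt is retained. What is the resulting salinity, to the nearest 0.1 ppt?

32.6 ppt

After mixing: salt = 8,040×31.4 + 26,000×30.5 = 1,045,456; volume = 34,040 L
After evaporation: salt unchanged = 1,045,456; volume = 34,040 − 1,990 = 32,050 L
S = 1,045,456 / 32,050 = 32.6195 ppt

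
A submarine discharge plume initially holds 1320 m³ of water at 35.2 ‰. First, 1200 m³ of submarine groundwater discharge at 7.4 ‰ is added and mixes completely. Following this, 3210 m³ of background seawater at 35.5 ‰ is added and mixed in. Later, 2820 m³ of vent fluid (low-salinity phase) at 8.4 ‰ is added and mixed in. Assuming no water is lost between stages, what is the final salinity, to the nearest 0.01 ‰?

Conserving salt mass:
Initial salt = 1,320×35.2 = 46,464
After stage 1: salt = 46,464 + 1,200×7.4 = 55,344; volume = 2,520 m³; S = 21.962 ‰
After stage 2: salt = 55,344 + 3,210×35.5 = 169,299; volume = 5,730 m³; S = 29.546 ‰
After stage 3: salt = 169,299 + 2,820×8.4 = 192,987; volume = 8,550 m³
S = 192,987 / 8,550 = 22.5716 ‰

22.57 ‰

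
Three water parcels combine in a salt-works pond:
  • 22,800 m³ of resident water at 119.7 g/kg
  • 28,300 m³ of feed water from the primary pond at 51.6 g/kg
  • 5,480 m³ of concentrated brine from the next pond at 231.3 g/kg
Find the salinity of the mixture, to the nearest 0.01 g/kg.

96.45 g/kg

By conservation of dissolved salt,
salt = 22,800×119.7 + 28,300×51.6 + 5,480×231.3 = 2,729,160 + 1,460,280 + 1,267,524 = 5,456,964
volume = 22,800 + 28,300 + 5,480 = 56,580 m³
S = 5,456,964 / 56,580 = 96.4469 g/kg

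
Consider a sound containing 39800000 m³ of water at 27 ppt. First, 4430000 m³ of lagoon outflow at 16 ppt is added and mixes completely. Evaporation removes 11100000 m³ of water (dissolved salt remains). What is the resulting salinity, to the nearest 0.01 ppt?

34.58 ppt

After mixing: salt = 39,800,000×27 + 4,430,000×16 = 1,145,480,000; volume = 44,230,000 m³
After evaporation: salt unchanged = 1,145,480,000; volume = 44,230,000 − 11,100,000 = 33,130,000 m³
S = 1,145,480,000 / 33,130,000 = 34.5753 ppt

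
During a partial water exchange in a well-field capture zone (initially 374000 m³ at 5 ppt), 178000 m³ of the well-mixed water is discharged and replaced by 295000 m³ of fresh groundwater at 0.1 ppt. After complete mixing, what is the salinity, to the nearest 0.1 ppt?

2.1 ppt

Remaining after removal: 196,000 m³ at 5 ppt (salt = 980,000)
After addition: salt = 980,000 + 295,000×0.1 = 1,009,500; volume = 491,000 m³
S = 1,009,500 / 491,000 = 2.056 ppt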